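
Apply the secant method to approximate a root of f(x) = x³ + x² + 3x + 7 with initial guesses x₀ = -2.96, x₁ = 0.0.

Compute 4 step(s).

f(x) = x³ + x² + 3x + 7
x₀ = -2.96, x₁ = 0.0

Secant formula: x_{n+1} = x_n - f(x_n)(x_n - x_{n-1})/(f(x_n) - f(x_{n-1}))

Iteration 1:
  f(-2.960000) = -19.052736
  f(0.000000) = 7.000000
  x_2 = 0.000000 - 7.000000×(0.000000 - (-2.960000))/(7.000000 - (-19.052736))
       = -0.795310
Iteration 2:
  f(0.000000) = 7.000000
  f(-0.795310) = 4.743540
  x_3 = -0.795310 - 4.743540×(-0.795310 - 0.000000)/(4.743540 - 7.000000)
       = -2.467214
Iteration 3:
  f(-0.795310) = 4.743540
  f(-2.467214) = -9.332791
  x_4 = -2.467214 - (-9.332791)×(-2.467214 - (-0.795310))/(-9.332791 - 4.743540)
       = -1.358720
Iteration 4:
  f(-2.467214) = -9.332791
  f(-1.358720) = 2.261600
  x_5 = -1.358720 - 2.261600×(-1.358720 - (-2.467214))/(2.261600 - (-9.332791))
       = -1.574943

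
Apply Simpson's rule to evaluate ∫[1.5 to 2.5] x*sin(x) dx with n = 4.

f(x) = x*sin(x)
a = 1.5, b = 2.5, n = 4
h = (b - a)/n = 0.250000

Simpson's rule: (h/3)[f(x₀) + 4f(x₁) + 2f(x₂) + ... + f(xₙ)]

x_0 = 1.5000, f(x_0) = 1.496242, coefficient = 1
x_1 = 1.7500, f(x_1) = 1.721975, coefficient = 4
x_2 = 2.0000, f(x_2) = 1.818595, coefficient = 2
x_3 = 2.2500, f(x_3) = 1.750665, coefficient = 4
x_4 = 2.5000, f(x_4) = 1.496180, coefficient = 1

I ≈ (0.250000/3) × 20.520173 = 1.710014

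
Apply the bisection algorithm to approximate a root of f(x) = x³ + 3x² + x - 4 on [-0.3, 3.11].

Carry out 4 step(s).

f(x) = x³ + 3x² + x - 4
Initial interval: [-0.3, 3.11]

Iteration 1:
  c_1 = (-0.300000 + 3.110000)/2 = 1.405000
  f(c_1) = f(1.405000) = 6.100580
  f(a) × f(c) < 0, new interval: [-0.300000, 1.405000]
Iteration 2:
  c_2 = (-0.300000 + 1.405000)/2 = 0.552500
  f(c_2) = f(0.552500) = -2.363077
  f(a) × f(c) ≥ 0, new interval: [0.552500, 1.405000]
Iteration 3:
  c_3 = (0.552500 + 1.405000)/2 = 0.978750
  f(c_3) = f(0.978750) = 0.790200
  f(a) × f(c) < 0, new interval: [0.552500, 0.978750]
Iteration 4:
  c_4 = (0.552500 + 0.978750)/2 = 0.765625
  f(c_4) = f(0.765625) = -1.027035
  f(a) × f(c) ≥ 0, new interval: [0.765625, 0.978750]

After 4 iteration(s), the approximation is c_4 = 0.765625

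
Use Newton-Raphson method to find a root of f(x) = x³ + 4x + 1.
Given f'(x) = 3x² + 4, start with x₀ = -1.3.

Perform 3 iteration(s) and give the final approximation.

f(x) = x³ + 4x + 1
f'(x) = 3x² + 4
x₀ = -1.3

Newton-Raphson formula: x_{n+1} = x_n - f(x_n)/f'(x_n)

Iteration 1:
  f(-1.300000) = -6.397000
  f'(-1.300000) = 9.070000
  x_1 = -1.300000 - (-6.397000)/9.070000 = -0.594708
Iteration 2:
  f(-0.594708) = -1.589166
  f'(-0.594708) = 5.061032
  x_2 = -0.594708 - (-1.589166)/5.061032 = -0.280707
Iteration 3:
  f(-0.280707) = -0.144949
  f'(-0.280707) = 4.236390
  x_3 = -0.280707 - (-0.144949)/4.236390 = -0.246492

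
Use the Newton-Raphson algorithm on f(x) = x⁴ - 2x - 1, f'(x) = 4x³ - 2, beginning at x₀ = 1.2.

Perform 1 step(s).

f(x) = x⁴ - 2x - 1
f'(x) = 4x³ - 2
x₀ = 1.2

Newton-Raphson formula: x_{n+1} = x_n - f(x_n)/f'(x_n)

Iteration 1:
  f(1.200000) = -1.326400
  f'(1.200000) = 4.912000
  x_1 = 1.200000 - (-1.326400)/4.912000 = 1.470033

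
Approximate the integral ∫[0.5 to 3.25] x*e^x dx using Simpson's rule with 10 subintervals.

f(x) = x*e^x
a = 0.5, b = 3.25, n = 10
h = (b - a)/n = 0.275000

Simpson's rule: (h/3)[f(x₀) + 4f(x₁) + 2f(x₂) + ... + f(xₙ)]

x_0 = 0.5000, f(x_0) = 0.824361, coefficient = 1
x_1 = 0.7750, f(x_1) = 1.682209, coefficient = 4
x_2 = 1.0500, f(x_2) = 3.000534, coefficient = 2
x_3 = 1.3250, f(x_3) = 4.984896, coefficient = 4
x_4 = 1.6000, f(x_4) = 7.924852, coefficient = 2
x_5 = 1.8750, f(x_5) = 12.226536, coefficient = 4
x_6 = 2.1500, f(x_6) = 18.457446, coefficient = 2
x_7 = 2.4250, f(x_7) = 27.407906, coefficient = 4
x_8 = 2.7000, f(x_8) = 40.175276, coefficient = 2
x_9 = 2.9750, f(x_9) = 58.279129, coefficient = 4
x_10 = 3.2500, f(x_10) = 83.818605, coefficient = 1

I ≈ (0.275000/3) × 642.081882 = 58.857506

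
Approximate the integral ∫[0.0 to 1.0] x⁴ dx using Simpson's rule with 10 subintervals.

f(x) = x⁴
a = 0.0, b = 1.0, n = 10
h = (b - a)/n = 0.100000

Simpson's rule: (h/3)[f(x₀) + 4f(x₁) + 2f(x₂) + ... + f(xₙ)]

x_0 = 0.0000, f(x_0) = 0.000000, coefficient = 1
x_1 = 0.1000, f(x_1) = 0.000100, coefficient = 4
x_2 = 0.2000, f(x_2) = 0.001600, coefficient = 2
x_3 = 0.3000, f(x_3) = 0.008100, coefficient = 4
x_4 = 0.4000, f(x_4) = 0.025600, coefficient = 2
x_5 = 0.5000, f(x_5) = 0.062500, coefficient = 4
x_6 = 0.6000, f(x_6) = 0.129600, coefficient = 2
x_7 = 0.7000, f(x_7) = 0.240100, coefficient = 4
x_8 = 0.8000, f(x_8) = 0.409600, coefficient = 2
x_9 = 0.9000, f(x_9) = 0.656100, coefficient = 4
x_10 = 1.0000, f(x_10) = 1.000000, coefficient = 1

I ≈ (0.100000/3) × 6.000400 = 0.200013
Exact value: 0.200000
Error: 0.000013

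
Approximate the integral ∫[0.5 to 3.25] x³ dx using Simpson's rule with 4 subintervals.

f(x) = x³
a = 0.5, b = 3.25, n = 4
h = (b - a)/n = 0.687500

Simpson's rule: (h/3)[f(x₀) + 4f(x₁) + 2f(x₂) + ... + f(xₙ)]

x_0 = 0.5000, f(x_0) = 0.125000, coefficient = 1
x_1 = 1.1875, f(x_1) = 1.674561, coefficient = 4
x_2 = 1.8750, f(x_2) = 6.591797, coefficient = 2
x_3 = 2.5625, f(x_3) = 16.826416, coefficient = 4
x_4 = 3.2500, f(x_4) = 34.328125, coefficient = 1

I ≈ (0.687500/3) × 121.640625 = 27.875977
Exact value: 27.875977
Error: 0.000000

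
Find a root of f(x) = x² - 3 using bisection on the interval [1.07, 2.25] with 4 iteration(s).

f(x) = x² - 3
Initial interval: [1.07, 2.25]

Iteration 1:
  c_1 = (1.070000 + 2.250000)/2 = 1.660000
  f(c_1) = f(1.660000) = -0.244400
  f(a) × f(c) ≥ 0, new interval: [1.660000, 2.250000]
Iteration 2:
  c_2 = (1.660000 + 2.250000)/2 = 1.955000
  f(c_2) = f(1.955000) = 0.822025
  f(a) × f(c) < 0, new interval: [1.660000, 1.955000]
Iteration 3:
  c_3 = (1.660000 + 1.955000)/2 = 1.807500
  f(c_3) = f(1.807500) = 0.267056
  f(a) × f(c) < 0, new interval: [1.660000, 1.807500]
Iteration 4:
  c_4 = (1.660000 + 1.807500)/2 = 1.733750
  f(c_4) = f(1.733750) = 0.005889
  f(a) × f(c) < 0, new interval: [1.660000, 1.733750]

After 4 iteration(s), the approximation is c_4 = 1.733750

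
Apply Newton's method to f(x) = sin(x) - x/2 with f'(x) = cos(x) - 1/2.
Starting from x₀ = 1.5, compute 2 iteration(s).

f(x) = sin(x) - x/2
f'(x) = cos(x) - 1/2
x₀ = 1.5

Newton-Raphson formula: x_{n+1} = x_n - f(x_n)/f'(x_n)

Iteration 1:
  f(1.500000) = 0.247495
  f'(1.500000) = -0.429263
  x_1 = 1.500000 - 0.247495/(-0.429263) = 2.076558
Iteration 2:
  f(2.076558) = -0.163473
  f'(2.076558) = -0.984474
  x_2 = 2.076558 - (-0.163473)/(-0.984474) = 1.910507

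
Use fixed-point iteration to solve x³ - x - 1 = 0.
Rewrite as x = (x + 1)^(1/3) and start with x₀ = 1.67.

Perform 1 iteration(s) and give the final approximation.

Equation: x³ - x - 1 = 0
Fixed-point form: x = (x + 1)^(1/3)
x₀ = 1.67

x_1 = g(1.670000) = 1.387300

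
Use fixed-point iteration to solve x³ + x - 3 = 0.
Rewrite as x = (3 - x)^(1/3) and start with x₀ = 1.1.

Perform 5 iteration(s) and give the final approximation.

Equation: x³ + x - 3 = 0
Fixed-point form: x = (3 - x)^(1/3)
x₀ = 1.1

x_1 = g(1.100000) = 1.238562
x_2 = g(1.238562) = 1.207691
x_3 = g(1.207691) = 1.214705
x_4 = g(1.214705) = 1.213119
x_5 = g(1.213119) = 1.213478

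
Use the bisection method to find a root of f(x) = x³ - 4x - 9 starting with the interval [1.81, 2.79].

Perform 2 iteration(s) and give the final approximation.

f(x) = x³ - 4x - 9
Initial interval: [1.81, 2.79]

Iteration 1:
  c_1 = (1.810000 + 2.790000)/2 = 2.300000
  f(c_1) = f(2.300000) = -6.033000
  f(a) × f(c) ≥ 0, new interval: [2.300000, 2.790000]
Iteration 2:
  c_2 = (2.300000 + 2.790000)/2 = 2.545000
  f(c_2) = f(2.545000) = -2.695971
  f(a) × f(c) ≥ 0, new interval: [2.545000, 2.790000]

After 2 iteration(s), the approximation is c_2 = 2.545000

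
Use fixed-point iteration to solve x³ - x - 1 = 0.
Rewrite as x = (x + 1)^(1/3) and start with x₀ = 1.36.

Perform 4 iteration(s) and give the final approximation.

Equation: x³ - x - 1 = 0
Fixed-point form: x = (x + 1)^(1/3)
x₀ = 1.36

x_1 = g(1.360000) = 1.331386
x_2 = g(1.331386) = 1.325983
x_3 = g(1.325983) = 1.324958
x_4 = g(1.324958) = 1.324764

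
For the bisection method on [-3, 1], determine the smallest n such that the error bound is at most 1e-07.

We need (b-a)/2^n ≤ 1e-07
(1 - (-3))/2^n ≤ 1e-07
4/2^n ≤ 1e-07
2^n ≥ 40000000
n ≥ log₂(40000000) = 25.25
n ≥ 26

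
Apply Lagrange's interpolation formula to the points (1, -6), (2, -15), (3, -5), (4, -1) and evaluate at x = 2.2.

Lagrange interpolation formula:
P(x) = Σ yᵢ × Lᵢ(x)
where Lᵢ(x) = Π_{j≠i} (x - xⱼ)/(xᵢ - xⱼ)

L_0(2.2) = (2.2 - 2)/(1 - 2) × (2.2 - 3)/(1 - 3) × (2.2 - 4)/(1 - 4) = -0.048000
L_1(2.2) = (2.2 - 1)/(2 - 1) × (2.2 - 3)/(2 - 3) × (2.2 - 4)/(2 - 4) = 0.864000
L_2(2.2) = (2.2 - 1)/(3 - 1) × (2.2 - 2)/(3 - 2) × (2.2 - 4)/(3 - 4) = 0.216000
L_3(2.2) = (2.2 - 1)/(4 - 1) × (2.2 - 2)/(4 - 2) × (2.2 - 3)/(4 - 3) = -0.032000

P(2.2) = (-6)×L_0(2.2) + (-15)×L_1(2.2) + (-5)×L_2(2.2) + (-1)×L_3(2.2)
P(2.2) = -13.720000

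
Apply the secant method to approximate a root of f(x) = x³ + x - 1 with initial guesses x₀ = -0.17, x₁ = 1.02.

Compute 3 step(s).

f(x) = x³ + x - 1
x₀ = -0.17, x₁ = 1.02

Secant formula: x_{n+1} = x_n - f(x_n)(x_n - x_{n-1})/(f(x_n) - f(x_{n-1}))

Iteration 1:
  f(-0.170000) = -1.174913
  f(1.020000) = 1.081208
  x_2 = 1.020000 - 1.081208×(1.020000 - (-0.170000))/(1.081208 - (-1.174913))
       = 0.449713
Iteration 2:
  f(1.020000) = 1.081208
  f(0.449713) = -0.459337
  x_3 = 0.449713 - (-0.459337)×(0.449713 - 1.020000)/(-0.459337 - 1.081208)
       = 0.619752
Iteration 3:
  f(0.449713) = -0.459337
  f(0.619752) = -0.142205
  x_4 = 0.619752 - (-0.142205)×(0.619752 - 0.449713)/(-0.142205 - (-0.459337))
       = 0.696000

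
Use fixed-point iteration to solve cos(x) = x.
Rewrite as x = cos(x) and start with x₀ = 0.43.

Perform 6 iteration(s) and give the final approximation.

Equation: cos(x) = x
Fixed-point form: x = cos(x)
x₀ = 0.43

x_1 = g(0.430000) = 0.908966
x_2 = g(0.908966) = 0.614562
x_3 = g(0.614562) = 0.817026
x_4 = g(0.817026) = 0.684393
x_5 = g(0.684393) = 0.774803
x_6 = g(0.774803) = 0.714559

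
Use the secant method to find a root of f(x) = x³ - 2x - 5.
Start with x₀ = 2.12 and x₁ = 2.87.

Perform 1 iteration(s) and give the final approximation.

f(x) = x³ - 2x - 5
x₀ = 2.12, x₁ = 2.87

Secant formula: x_{n+1} = x_n - f(x_n)(x_n - x_{n-1})/(f(x_n) - f(x_{n-1}))

Iteration 1:
  f(2.120000) = 0.288128
  f(2.870000) = 12.899903
  x_2 = 2.870000 - 12.899903×(2.870000 - 2.120000)/(12.899903 - 0.288128)
       = 2.102866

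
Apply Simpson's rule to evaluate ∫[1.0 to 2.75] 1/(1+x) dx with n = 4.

f(x) = 1/(1+x)
a = 1.0, b = 2.75, n = 4
h = (b - a)/n = 0.437500

Simpson's rule: (h/3)[f(x₀) + 4f(x₁) + 2f(x₂) + ... + f(xₙ)]

x_0 = 1.0000, f(x_0) = 0.500000, coefficient = 1
x_1 = 1.4375, f(x_1) = 0.410256, coefficient = 4
x_2 = 1.8750, f(x_2) = 0.347826, coefficient = 2
x_3 = 2.3125, f(x_3) = 0.301887, coefficient = 4
x_4 = 2.7500, f(x_4) = 0.266667, coefficient = 1

I ≈ (0.437500/3) × 4.310892 = 0.628672
Exact value: 0.628609
Error: 0.000063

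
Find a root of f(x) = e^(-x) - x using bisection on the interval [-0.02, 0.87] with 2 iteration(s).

f(x) = e^(-x) - x
Initial interval: [-0.02, 0.87]

Iteration 1:
  c_1 = (-0.020000 + 0.870000)/2 = 0.425000
  f(c_1) = f(0.425000) = 0.228770
  f(a) × f(c) ≥ 0, new interval: [0.425000, 0.870000]
Iteration 2:
  c_2 = (0.425000 + 0.870000)/2 = 0.647500
  f(c_2) = f(0.647500) = -0.124147
  f(a) × f(c) < 0, new interval: [0.425000, 0.647500]

After 2 iteration(s), the approximation is c_2 = 0.647500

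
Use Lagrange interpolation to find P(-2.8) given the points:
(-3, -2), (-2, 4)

Lagrange interpolation formula:
P(x) = Σ yᵢ × Lᵢ(x)
where Lᵢ(x) = Π_{j≠i} (x - xⱼ)/(xᵢ - xⱼ)

L_0(-2.8) = (-2.8 - (-2))/(-3 - (-2)) = 0.800000
L_1(-2.8) = (-2.8 - (-3))/(-2 - (-3)) = 0.200000

P(-2.8) = (-2)×L_0(-2.8) + 4×L_1(-2.8)
P(-2.8) = -0.800000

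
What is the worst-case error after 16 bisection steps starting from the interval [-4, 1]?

Bisection error bound: |error| ≤ (b-a)/2^n
|error| ≤ (1 - (-4))/2^16 = 5/2^16
|error| ≤ 0.0000762939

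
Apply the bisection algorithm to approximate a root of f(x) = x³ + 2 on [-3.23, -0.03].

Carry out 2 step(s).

f(x) = x³ + 2
Initial interval: [-3.23, -0.03]

Iteration 1:
  c_1 = (-3.230000 + (-0.030000))/2 = -1.630000
  f(c_1) = f(-1.630000) = -2.330747
  f(a) × f(c) ≥ 0, new interval: [-1.630000, -0.030000]
Iteration 2:
  c_2 = (-1.630000 + (-0.030000))/2 = -0.830000
  f(c_2) = f(-0.830000) = 1.428213
  f(a) × f(c) < 0, new interval: [-1.630000, -0.830000]

After 2 iteration(s), the approximation is c_2 = -0.830000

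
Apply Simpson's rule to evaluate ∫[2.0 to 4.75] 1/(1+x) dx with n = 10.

f(x) = 1/(1+x)
a = 2.0, b = 4.75, n = 10
h = (b - a)/n = 0.275000

Simpson's rule: (h/3)[f(x₀) + 4f(x₁) + 2f(x₂) + ... + f(xₙ)]

x_0 = 2.0000, f(x_0) = 0.333333, coefficient = 1
x_1 = 2.2750, f(x_1) = 0.305344, coefficient = 4
x_2 = 2.5500, f(x_2) = 0.281690, coefficient = 2
x_3 = 2.8250, f(x_3) = 0.261438, coefficient = 4
x_4 = 3.1000, f(x_4) = 0.243902, coefficient = 2
x_5 = 3.3750, f(x_5) = 0.228571, coefficient = 4
x_6 = 3.6500, f(x_6) = 0.215054, coefficient = 2
x_7 = 3.9250, f(x_7) = 0.203046, coefficient = 4
x_8 = 4.2000, f(x_8) = 0.192308, coefficient = 2
x_9 = 4.4750, f(x_9) = 0.182648, coefficient = 4
x_10 = 4.7500, f(x_10) = 0.173913, coefficient = 1

I ≈ (0.275000/3) × 7.097342 = 0.650590
Exact value: 0.650588
Error: 0.000002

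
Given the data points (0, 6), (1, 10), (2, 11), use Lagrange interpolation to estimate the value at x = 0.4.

Lagrange interpolation formula:
P(x) = Σ yᵢ × Lᵢ(x)
where Lᵢ(x) = Π_{j≠i} (x - xⱼ)/(xᵢ - xⱼ)

L_0(0.4) = (0.4 - 1)/(0 - 1) × (0.4 - 2)/(0 - 2) = 0.480000
L_1(0.4) = (0.4 - 0)/(1 - 0) × (0.4 - 2)/(1 - 2) = 0.640000
L_2(0.4) = (0.4 - 0)/(2 - 0) × (0.4 - 1)/(2 - 1) = -0.120000

P(0.4) = 6×L_0(0.4) + 10×L_1(0.4) + 11×L_2(0.4)
P(0.4) = 7.960000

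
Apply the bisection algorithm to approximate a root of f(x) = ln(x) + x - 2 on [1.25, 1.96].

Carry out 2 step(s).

f(x) = ln(x) + x - 2
Initial interval: [1.25, 1.96]

Iteration 1:
  c_1 = (1.250000 + 1.960000)/2 = 1.605000
  f(c_1) = f(1.605000) = 0.078124
  f(a) × f(c) < 0, new interval: [1.250000, 1.605000]
Iteration 2:
  c_2 = (1.250000 + 1.605000)/2 = 1.427500
  f(c_2) = f(1.427500) = -0.216575
  f(a) × f(c) ≥ 0, new interval: [1.427500, 1.605000]

After 2 iteration(s), the approximation is c_2 = 1.427500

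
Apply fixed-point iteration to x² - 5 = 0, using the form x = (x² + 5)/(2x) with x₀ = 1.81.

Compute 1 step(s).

Equation: x² - 5 = 0
Fixed-point form: x = (x² + 5)/(2x)
x₀ = 1.81

x_1 = g(1.810000) = 2.286215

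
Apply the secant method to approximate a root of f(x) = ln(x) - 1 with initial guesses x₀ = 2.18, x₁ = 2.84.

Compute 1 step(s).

f(x) = ln(x) - 1
x₀ = 2.18, x₁ = 2.84

Secant formula: x_{n+1} = x_n - f(x_n)(x_n - x_{n-1})/(f(x_n) - f(x_{n-1}))

Iteration 1:
  f(2.180000) = -0.220675
  f(2.840000) = 0.043804
  x_2 = 2.840000 - 0.043804×(2.840000 - 2.180000)/(0.043804 - (-0.220675))
       = 2.730688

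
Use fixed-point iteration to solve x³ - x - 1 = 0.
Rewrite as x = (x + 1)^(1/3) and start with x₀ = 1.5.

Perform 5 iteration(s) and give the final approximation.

Equation: x³ - x - 1 = 0
Fixed-point form: x = (x + 1)^(1/3)
x₀ = 1.5

x_1 = g(1.500000) = 1.357209
x_2 = g(1.357209) = 1.330861
x_3 = g(1.330861) = 1.325884
x_4 = g(1.325884) = 1.324939
x_5 = g(1.324939) = 1.324760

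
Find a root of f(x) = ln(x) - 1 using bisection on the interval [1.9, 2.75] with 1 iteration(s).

f(x) = ln(x) - 1
Initial interval: [1.9, 2.75]

Iteration 1:
  c_1 = (1.900000 + 2.750000)/2 = 2.325000
  f(c_1) = f(2.325000) = -0.156280
  f(a) × f(c) ≥ 0, new interval: [2.325000, 2.750000]

After 1 iteration(s), the approximation is c_1 = 2.325000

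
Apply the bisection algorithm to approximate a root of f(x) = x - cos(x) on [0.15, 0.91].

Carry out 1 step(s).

f(x) = x - cos(x)
Initial interval: [0.15, 0.91]

Iteration 1:
  c_1 = (0.150000 + 0.910000)/2 = 0.530000
  f(c_1) = f(0.530000) = -0.332807
  f(a) × f(c) ≥ 0, new interval: [0.530000, 0.910000]

After 1 iteration(s), the approximation is c_1 = 0.530000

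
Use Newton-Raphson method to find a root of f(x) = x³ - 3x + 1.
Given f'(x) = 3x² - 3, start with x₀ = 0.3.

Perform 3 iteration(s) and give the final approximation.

f(x) = x³ - 3x + 1
f'(x) = 3x² - 3
x₀ = 0.3

Newton-Raphson formula: x_{n+1} = x_n - f(x_n)/f'(x_n)

Iteration 1:
  f(0.300000) = 0.127000
  f'(0.300000) = -2.730000
  x_1 = 0.300000 - 0.127000/(-2.730000) = 0.346520
Iteration 2:
  f(0.346520) = 0.002048
  f'(0.346520) = -2.639771
  x_2 = 0.346520 - 0.002048/(-2.639771) = 0.347296
Iteration 3:
  f(0.347296) = 0.000001
  f'(0.347296) = -2.638156
  x_3 = 0.347296 - 0.000001/(-2.638156) = 0.347296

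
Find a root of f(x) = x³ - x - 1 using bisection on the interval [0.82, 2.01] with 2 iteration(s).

f(x) = x³ - x - 1
Initial interval: [0.82, 2.01]

Iteration 1:
  c_1 = (0.820000 + 2.010000)/2 = 1.415000
  f(c_1) = f(1.415000) = 0.418148
  f(a) × f(c) < 0, new interval: [0.820000, 1.415000]
Iteration 2:
  c_2 = (0.820000 + 1.415000)/2 = 1.117500
  f(c_2) = f(1.117500) = -0.721959
  f(a) × f(c) ≥ 0, new interval: [1.117500, 1.415000]

After 2 iteration(s), the approximation is c_2 = 1.117500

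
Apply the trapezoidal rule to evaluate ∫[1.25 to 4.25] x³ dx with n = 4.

f(x) = x³
a = 1.25, b = 4.25, n = 4
h = (b - a)/n = 0.750000

Trapezoidal rule: (h/2)[f(x₀) + 2f(x₁) + 2f(x₂) + ... + f(xₙ)]

x_0 = 1.2500, f(x_0) = 1.953125, coefficient = 1
x_1 = 2.0000, f(x_1) = 8.000000, coefficient = 2
x_2 = 2.7500, f(x_2) = 20.796875, coefficient = 2
x_3 = 3.5000, f(x_3) = 42.875000, coefficient = 2
x_4 = 4.2500, f(x_4) = 76.765625, coefficient = 1

I ≈ (0.750000/2) × 222.062500 = 83.273438
Exact value: 80.953125
Error: 2.320312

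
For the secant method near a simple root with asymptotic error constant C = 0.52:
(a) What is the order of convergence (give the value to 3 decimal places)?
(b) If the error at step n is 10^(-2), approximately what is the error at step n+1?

(a) Secant method has superlinear convergence with order φ = (1+√5)/2 ≈ 1.618.
    This means |e_{n+1}| ≈ C|e_n|^1.618.

(b) With |e_n| = 10^(-2) and C = 0.52:
    |e_{n+1}| ≈ 0.52 × (10^(-2))^1.618 = 0.52 × 10^(-3.24)

(a) ≈ 1.618 (golden ratio); (b) |e_{n+1}| ≈ 3.020e-04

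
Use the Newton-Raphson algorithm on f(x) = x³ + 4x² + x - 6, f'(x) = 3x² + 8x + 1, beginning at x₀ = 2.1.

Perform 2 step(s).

f(x) = x³ + 4x² + x - 6
f'(x) = 3x² + 8x + 1
x₀ = 2.1

Newton-Raphson formula: x_{n+1} = x_n - f(x_n)/f'(x_n)

Iteration 1:
  f(2.100000) = 23.001000
  f'(2.100000) = 31.030000
  x_1 = 2.100000 - 23.001000/31.030000 = 1.358750
Iteration 2:
  f(1.358750) = 5.252076
  f'(1.358750) = 17.408598
  x_2 = 1.358750 - 5.252076/17.408598 = 1.057055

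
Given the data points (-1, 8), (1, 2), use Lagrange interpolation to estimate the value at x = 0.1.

Lagrange interpolation formula:
P(x) = Σ yᵢ × Lᵢ(x)
where Lᵢ(x) = Π_{j≠i} (x - xⱼ)/(xᵢ - xⱼ)

L_0(0.1) = (0.1 - 1)/(-1 - 1) = 0.450000
L_1(0.1) = (0.1 - (-1))/(1 - (-1)) = 0.550000

P(0.1) = 8×L_0(0.1) + 2×L_1(0.1)
P(0.1) = 4.700000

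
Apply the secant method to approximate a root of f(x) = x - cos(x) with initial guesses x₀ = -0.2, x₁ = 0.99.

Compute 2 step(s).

f(x) = x - cos(x)
x₀ = -0.2, x₁ = 0.99

Secant formula: x_{n+1} = x_n - f(x_n)(x_n - x_{n-1})/(f(x_n) - f(x_{n-1}))

Iteration 1:
  f(-0.200000) = -1.180067
  f(0.990000) = 0.441310
  x_2 = 0.990000 - 0.441310×(0.990000 - (-0.200000))/(0.441310 - (-1.180067))
       = 0.666103
Iteration 2:
  f(0.990000) = 0.441310
  f(0.666103) = -0.120133
  x_3 = 0.666103 - (-0.120133)×(0.666103 - 0.990000)/(-0.120133 - 0.441310)
       = 0.735408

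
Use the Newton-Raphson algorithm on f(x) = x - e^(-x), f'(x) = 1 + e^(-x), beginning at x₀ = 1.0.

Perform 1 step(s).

f(x) = x - e^(-x)
f'(x) = 1 + e^(-x)
x₀ = 1.0

Newton-Raphson formula: x_{n+1} = x_n - f(x_n)/f'(x_n)

Iteration 1:
  f(1.000000) = 0.632121
  f'(1.000000) = 1.367879
  x_1 = 1.000000 - 0.632121/1.367879 = 0.537883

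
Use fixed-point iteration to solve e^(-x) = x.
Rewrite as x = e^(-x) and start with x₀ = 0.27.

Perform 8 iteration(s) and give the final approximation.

Equation: e^(-x) = x
Fixed-point form: x = e^(-x)
x₀ = 0.27

x_1 = g(0.270000) = 0.763379
x_2 = g(0.763379) = 0.466089
x_3 = g(0.466089) = 0.627452
x_4 = g(0.627452) = 0.533951
x_5 = g(0.533951) = 0.586284
x_6 = g(0.586284) = 0.556391
x_7 = g(0.556391) = 0.573274
x_8 = g(0.573274) = 0.563677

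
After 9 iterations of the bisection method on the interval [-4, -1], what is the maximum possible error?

Bisection error bound: |error| ≤ (b-a)/2^n
|error| ≤ (-1 - (-4))/2^9 = 3/2^9
|error| ≤ 0.0058593750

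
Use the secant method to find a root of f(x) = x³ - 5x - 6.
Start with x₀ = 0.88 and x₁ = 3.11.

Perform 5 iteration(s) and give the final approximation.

f(x) = x³ - 5x - 6
x₀ = 0.88, x₁ = 3.11

Secant formula: x_{n+1} = x_n - f(x_n)(x_n - x_{n-1})/(f(x_n) - f(x_{n-1}))

Iteration 1:
  f(0.880000) = -9.718528
  f(3.110000) = 8.530231
  x_2 = 3.110000 - 8.530231×(3.110000 - 0.880000)/(8.530231 - (-9.718528))
       = 2.067605
Iteration 2:
  f(3.110000) = 8.530231
  f(2.067605) = -7.499033
  x_3 = 2.067605 - (-7.499033)×(2.067605 - 3.110000)/(-7.499033 - 8.530231)
       = 2.555273
Iteration 3:
  f(2.067605) = -7.499033
  f(2.555273) = -2.091918
  x_4 = 2.555273 - (-2.091918)×(2.555273 - 2.067605)/(-2.091918 - (-7.499033))
       = 2.743943
Iteration 4:
  f(2.555273) = -2.091918
  f(2.743943) = 0.940041
  x_5 = 2.743943 - 0.940041×(2.743943 - 2.555273)/(0.940041 - (-2.091918))
       = 2.685447
Iteration 5:
  f(2.743943) = 0.940041
  f(2.685447) = -0.060801
  x_6 = 2.685447 - (-0.060801)×(2.685447 - 2.743943)/(-0.060801 - 0.940041)
       = 2.689000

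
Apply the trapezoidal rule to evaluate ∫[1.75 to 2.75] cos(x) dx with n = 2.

f(x) = cos(x)
a = 1.75, b = 2.75, n = 2
h = (b - a)/n = 0.500000

Trapezoidal rule: (h/2)[f(x₀) + 2f(x₁) + 2f(x₂) + ... + f(xₙ)]

x_0 = 1.7500, f(x_0) = -0.178246, coefficient = 1
x_1 = 2.2500, f(x_1) = -0.628174, coefficient = 2
x_2 = 2.7500, f(x_2) = -0.924302, coefficient = 1

I ≈ (0.500000/2) × -2.358896 = -0.589724
Exact value: -0.602325
Error: 0.012601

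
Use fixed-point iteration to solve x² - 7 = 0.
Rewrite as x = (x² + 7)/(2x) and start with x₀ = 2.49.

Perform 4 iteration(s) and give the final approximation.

Equation: x² - 7 = 0
Fixed-point form: x = (x² + 7)/(2x)
x₀ = 2.49

x_1 = g(2.490000) = 2.650622
x_2 = g(2.650622) = 2.645756
x_3 = g(2.645756) = 2.645751
x_4 = g(2.645751) = 2.645751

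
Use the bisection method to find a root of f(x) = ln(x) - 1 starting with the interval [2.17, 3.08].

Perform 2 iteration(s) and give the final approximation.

f(x) = ln(x) - 1
Initial interval: [2.17, 3.08]

Iteration 1:
  c_1 = (2.170000 + 3.080000)/2 = 2.625000
  f(c_1) = f(2.625000) = -0.034919
  f(a) × f(c) ≥ 0, new interval: [2.625000, 3.080000]
Iteration 2:
  c_2 = (2.625000 + 3.080000)/2 = 2.852500
  f(c_2) = f(2.852500) = 0.048196
  f(a) × f(c) < 0, new interval: [2.625000, 2.852500]

After 2 iteration(s), the approximation is c_2 = 2.852500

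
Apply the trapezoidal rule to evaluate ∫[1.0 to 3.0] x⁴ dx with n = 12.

f(x) = x⁴
a = 1.0, b = 3.0, n = 12
h = (b - a)/n = 0.166667

Trapezoidal rule: (h/2)[f(x₀) + 2f(x₁) + 2f(x₂) + ... + f(xₙ)]

x_0 = 1.0000, f(x_0) = 1.000000, coefficient = 1
x_1 = 1.1667, f(x_1) = 1.852623, coefficient = 2
x_2 = 1.3333, f(x_2) = 3.160494, coefficient = 2
x_3 = 1.5000, f(x_3) = 5.062500, coefficient = 2
x_4 = 1.6667, f(x_4) = 7.716049, coefficient = 2
x_5 = 1.8333, f(x_5) = 11.297068, coefficient = 2
x_6 = 2.0000, f(x_6) = 16.000000, coefficient = 2
x_7 = 2.1667, f(x_7) = 22.037809, coefficient = 2
x_8 = 2.3333, f(x_8) = 29.641975, coefficient = 2
x_9 = 2.5000, f(x_9) = 39.062500, coefficient = 2
x_10 = 2.6667, f(x_10) = 50.567901, coefficient = 2
x_11 = 2.8333, f(x_11) = 64.445216, coefficient = 2
x_12 = 3.0000, f(x_12) = 81.000000, coefficient = 1

I ≈ (0.166667/2) × 583.688272 = 48.640689
Exact value: 48.400000
Error: 0.240689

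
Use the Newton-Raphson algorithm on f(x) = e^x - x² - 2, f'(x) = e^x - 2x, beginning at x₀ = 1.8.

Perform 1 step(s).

f(x) = e^x - x² - 2
f'(x) = e^x - 2x
x₀ = 1.8

Newton-Raphson formula: x_{n+1} = x_n - f(x_n)/f'(x_n)

Iteration 1:
  f(1.800000) = 0.809647
  f'(1.800000) = 2.449647
  x_1 = 1.800000 - 0.809647/2.449647 = 1.469484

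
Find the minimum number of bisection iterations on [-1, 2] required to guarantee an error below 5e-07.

We need (b-a)/2^n ≤ 5e-07
(2 - (-1))/2^n ≤ 5e-07
3/2^n ≤ 5e-07
2^n ≥ 6000000
n ≥ log₂(6000000) = 22.52
n ≥ 23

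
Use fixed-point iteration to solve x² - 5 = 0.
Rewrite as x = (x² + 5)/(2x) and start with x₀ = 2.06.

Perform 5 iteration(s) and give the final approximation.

Equation: x² - 5 = 0
Fixed-point form: x = (x² + 5)/(2x)
x₀ = 2.06

x_1 = g(2.060000) = 2.243592
x_2 = g(2.243592) = 2.236081
x_3 = g(2.236081) = 2.236068
x_4 = g(2.236068) = 2.236068
x_5 = g(2.236068) = 2.236068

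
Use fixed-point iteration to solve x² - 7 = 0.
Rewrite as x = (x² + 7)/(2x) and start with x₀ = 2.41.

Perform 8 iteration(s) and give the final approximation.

Equation: x² - 7 = 0
Fixed-point form: x = (x² + 7)/(2x)
x₀ = 2.41

x_1 = g(2.410000) = 2.657282
x_2 = g(2.657282) = 2.645776
x_3 = g(2.645776) = 2.645751
x_4 = g(2.645751) = 2.645751
x_5 = g(2.645751) = 2.645751
x_6 = g(2.645751) = 2.645751
x_7 = g(2.645751) = 2.645751
x_8 = g(2.645751) = 2.645751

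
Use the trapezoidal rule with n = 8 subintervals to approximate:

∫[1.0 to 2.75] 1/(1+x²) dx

f(x) = 1/(1+x²)
a = 1.0, b = 2.75, n = 8
h = (b - a)/n = 0.218750

Trapezoidal rule: (h/2)[f(x₀) + 2f(x₁) + 2f(x₂) + ... + f(xₙ)]

x_0 = 1.0000, f(x_0) = 0.500000, coefficient = 1
x_1 = 1.2188, f(x_1) = 0.402358, coefficient = 2
x_2 = 1.4375, f(x_2) = 0.326115, coefficient = 2
x_3 = 1.6562, f(x_3) = 0.267154, coefficient = 2
x_4 = 1.8750, f(x_4) = 0.221453, coefficient = 2
x_5 = 2.0938, f(x_5) = 0.185743, coefficient = 2
x_6 = 2.3125, f(x_6) = 0.157538, coefficient = 2
x_7 = 2.5312, f(x_7) = 0.135003, coefficient = 2
x_8 = 2.7500, f(x_8) = 0.116788, coefficient = 1

I ≈ (0.218750/2) × 4.007516 = 0.438322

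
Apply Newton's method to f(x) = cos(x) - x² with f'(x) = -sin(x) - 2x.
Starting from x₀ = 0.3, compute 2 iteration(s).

f(x) = cos(x) - x²
f'(x) = -sin(x) - 2x
x₀ = 0.3

Newton-Raphson formula: x_{n+1} = x_n - f(x_n)/f'(x_n)

Iteration 1:
  f(0.300000) = 0.865336
  f'(0.300000) = -0.895520
  x_1 = 0.300000 - 0.865336/(-0.895520) = 1.266295
Iteration 2:
  f(1.266295) = -1.303685
  f'(1.266295) = -3.486586
  x_2 = 1.266295 - (-1.303685)/(-3.486586) = 0.892380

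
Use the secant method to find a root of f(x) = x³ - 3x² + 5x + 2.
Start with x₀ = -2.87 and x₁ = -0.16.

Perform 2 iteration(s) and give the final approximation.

f(x) = x³ - 3x² + 5x + 2
x₀ = -2.87, x₁ = -0.16

Secant formula: x_{n+1} = x_n - f(x_n)(x_n - x_{n-1})/(f(x_n) - f(x_{n-1}))

Iteration 1:
  f(-2.870000) = -60.700603
  f(-0.160000) = 1.119104
  x_2 = -0.160000 - 1.119104×(-0.160000 - (-2.870000))/(1.119104 - (-60.700603))
       = -0.209058
Iteration 2:
  f(-0.160000) = 1.119104
  f(-0.209058) = 0.814455
  x_3 = -0.209058 - 0.814455×(-0.209058 - (-0.160000))/(0.814455 - 1.119104)
       = -0.340212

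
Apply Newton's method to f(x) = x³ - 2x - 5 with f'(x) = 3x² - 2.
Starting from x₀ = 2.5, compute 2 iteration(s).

f(x) = x³ - 2x - 5
f'(x) = 3x² - 2
x₀ = 2.5

Newton-Raphson formula: x_{n+1} = x_n - f(x_n)/f'(x_n)

Iteration 1:
  f(2.500000) = 5.625000
  f'(2.500000) = 16.750000
  x_1 = 2.500000 - 5.625000/16.750000 = 2.164179
Iteration 2:
  f(2.164179) = 0.807945
  f'(2.164179) = 12.051014
  x_2 = 2.164179 - 0.807945/12.051014 = 2.097135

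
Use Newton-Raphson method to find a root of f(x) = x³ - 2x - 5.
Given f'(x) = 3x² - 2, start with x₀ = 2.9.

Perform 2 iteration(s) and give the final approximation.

f(x) = x³ - 2x - 5
f'(x) = 3x² - 2
x₀ = 2.9

Newton-Raphson formula: x_{n+1} = x_n - f(x_n)/f'(x_n)

Iteration 1:
  f(2.900000) = 13.589000
  f'(2.900000) = 23.230000
  x_1 = 2.900000 - 13.589000/23.230000 = 2.315024
Iteration 2:
  f(2.315024) = 2.776939
  f'(2.315024) = 14.078004
  x_2 = 2.315024 - 2.776939/14.078004 = 2.117770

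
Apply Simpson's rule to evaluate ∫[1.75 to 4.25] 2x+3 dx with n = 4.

f(x) = 2x+3
a = 1.75, b = 4.25, n = 4
h = (b - a)/n = 0.625000

Simpson's rule: (h/3)[f(x₀) + 4f(x₁) + 2f(x₂) + ... + f(xₙ)]

x_0 = 1.7500, f(x_0) = 6.500000, coefficient = 1
x_1 = 2.3750, f(x_1) = 7.750000, coefficient = 4
x_2 = 3.0000, f(x_2) = 9.000000, coefficient = 2
x_3 = 3.6250, f(x_3) = 10.250000, coefficient = 4
x_4 = 4.2500, f(x_4) = 11.500000, coefficient = 1

I ≈ (0.625000/3) × 108.000000 = 22.500000
Exact value: 22.500000
Error: 0.000000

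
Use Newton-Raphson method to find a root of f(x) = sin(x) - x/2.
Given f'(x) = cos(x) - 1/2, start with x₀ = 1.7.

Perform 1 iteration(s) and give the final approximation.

f(x) = sin(x) - x/2
f'(x) = cos(x) - 1/2
x₀ = 1.7

Newton-Raphson formula: x_{n+1} = x_n - f(x_n)/f'(x_n)

Iteration 1:
  f(1.700000) = 0.141665
  f'(1.700000) = -0.628844
  x_1 = 1.700000 - 0.141665/(-0.628844) = 1.925278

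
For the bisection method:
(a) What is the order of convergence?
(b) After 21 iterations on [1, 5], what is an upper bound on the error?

(a) Bisection has linear (order 1) convergence; the error is halved each step.

(b) Error bound = (b-a)/2^n = (5 - 1)/2^{21}
    = 4/2^{21}

(a) 1 (linear); (b) error ≤ 1.91e-06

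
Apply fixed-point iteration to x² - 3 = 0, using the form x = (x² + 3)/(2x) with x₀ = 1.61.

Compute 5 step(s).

Equation: x² - 3 = 0
Fixed-point form: x = (x² + 3)/(2x)
x₀ = 1.61

x_1 = g(1.610000) = 1.736677
x_2 = g(1.736677) = 1.732057
x_3 = g(1.732057) = 1.732051
x_4 = g(1.732051) = 1.732051
x_5 = g(1.732051) = 1.732051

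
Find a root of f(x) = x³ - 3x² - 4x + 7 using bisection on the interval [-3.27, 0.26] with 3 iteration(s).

f(x) = x³ - 3x² - 4x + 7
Initial interval: [-3.27, 0.26]

Iteration 1:
  c_1 = (-3.270000 + 0.260000)/2 = -1.505000
  f(c_1) = f(-1.505000) = 2.816062
  f(a) × f(c) < 0, new interval: [-3.270000, -1.505000]
Iteration 2:
  c_2 = (-3.270000 + (-1.505000))/2 = -2.387500
  f(c_2) = f(-2.387500) = -14.159592
  f(a) × f(c) ≥ 0, new interval: [-2.387500, -1.505000]
Iteration 3:
  c_3 = (-2.387500 + (-1.505000))/2 = -1.946250
  f(c_3) = f(-1.946250) = -3.950846
  f(a) × f(c) ≥ 0, new interval: [-1.946250, -1.505000]

After 3 iteration(s), the approximation is c_3 = -1.946250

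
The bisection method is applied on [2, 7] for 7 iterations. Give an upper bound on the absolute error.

Bisection error bound: |error| ≤ (b-a)/2^n
|error| ≤ (7 - 2)/2^7 = 5/2^7
|error| ≤ 0.0390625000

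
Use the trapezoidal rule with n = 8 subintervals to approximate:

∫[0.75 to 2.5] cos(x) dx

f(x) = cos(x)
a = 0.75, b = 2.5, n = 8
h = (b - a)/n = 0.218750

Trapezoidal rule: (h/2)[f(x₀) + 2f(x₁) + 2f(x₂) + ... + f(xₙ)]

x_0 = 0.7500, f(x_0) = 0.731689, coefficient = 1
x_1 = 0.9688, f(x_1) = 0.566330, coefficient = 2
x_2 = 1.1875, f(x_2) = 0.373980, coefficient = 2
x_3 = 1.4062, f(x_3) = 0.163805, coefficient = 2
x_4 = 1.6250, f(x_4) = -0.054177, coefficient = 2
x_5 = 1.8438, f(x_5) = -0.269577, coefficient = 2
x_6 = 2.0625, f(x_6) = -0.472128, coefficient = 2
x_7 = 2.2812, f(x_7) = -0.652178, coefficient = 2
x_8 = 2.5000, f(x_8) = -0.801144, coefficient = 1

I ≈ (0.218750/2) × -0.757346 = -0.082835
Exact value: -0.083167
Error: 0.000332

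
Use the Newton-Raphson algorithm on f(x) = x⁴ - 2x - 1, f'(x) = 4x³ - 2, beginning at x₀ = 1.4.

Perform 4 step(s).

f(x) = x⁴ - 2x - 1
f'(x) = 4x³ - 2
x₀ = 1.4

Newton-Raphson formula: x_{n+1} = x_n - f(x_n)/f'(x_n)

Iteration 1:
  f(1.400000) = 0.041600
  f'(1.400000) = 8.976000
  x_1 = 1.400000 - 0.041600/8.976000 = 1.395365
Iteration 2:
  f(1.395365) = 0.000252
  f'(1.395365) = 8.867355
  x_2 = 1.395365 - 0.000252/8.867355 = 1.395337
Iteration 3:
  f(1.395337) = 0.000000
  f'(1.395337) = 8.866691
  x_3 = 1.395337 - 0.000000/8.866691 = 1.395337
Iteration 4:
  f(1.395337) = 0.000000
  f'(1.395337) = 8.866691
  x_4 = 1.395337 - 0.000000/8.866691 = 1.395337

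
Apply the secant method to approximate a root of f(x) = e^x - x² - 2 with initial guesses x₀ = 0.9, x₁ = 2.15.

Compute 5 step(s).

f(x) = e^x - x² - 2
x₀ = 0.9, x₁ = 2.15

Secant formula: x_{n+1} = x_n - f(x_n)(x_n - x_{n-1})/(f(x_n) - f(x_{n-1}))

Iteration 1:
  f(0.900000) = -0.350397
  f(2.150000) = 1.962358
  x_2 = 2.150000 - 1.962358×(2.150000 - 0.900000)/(1.962358 - (-0.350397))
       = 1.089383
Iteration 2:
  f(2.150000) = 1.962358
  f(1.089383) = -0.214316
  x_3 = 1.089383 - (-0.214316)×(1.089383 - 2.150000)/(-0.214316 - 1.962358)
       = 1.193811
Iteration 3:
  f(1.089383) = -0.214316
  f(1.193811) = -0.125552
  x_4 = 1.193811 - (-0.125552)×(1.193811 - 1.089383)/(-0.125552 - (-0.214316))
       = 1.341521
Iteration 4:
  f(1.193811) = -0.125552
  f(1.341521) = 0.025178
  x_5 = 1.341521 - 0.025178×(1.341521 - 1.193811)/(0.025178 - (-0.125552))
       = 1.316848
Iteration 5:
  f(1.341521) = 0.025178
  f(1.316848) = -0.002449
  x_6 = 1.316848 - (-0.002449)×(1.316848 - 1.341521)/(-0.002449 - 0.025178)
       = 1.319034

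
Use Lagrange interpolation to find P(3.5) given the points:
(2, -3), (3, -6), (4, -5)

Lagrange interpolation formula:
P(x) = Σ yᵢ × Lᵢ(x)
where Lᵢ(x) = Π_{j≠i} (x - xⱼ)/(xᵢ - xⱼ)

L_0(3.5) = (3.5 - 3)/(2 - 3) × (3.5 - 4)/(2 - 4) = -0.125000
L_1(3.5) = (3.5 - 2)/(3 - 2) × (3.5 - 4)/(3 - 4) = 0.750000
L_2(3.5) = (3.5 - 2)/(4 - 2) × (3.5 - 3)/(4 - 3) = 0.375000

P(3.5) = (-3)×L_0(3.5) + (-6)×L_1(3.5) + (-5)×L_2(3.5)
P(3.5) = -6.000000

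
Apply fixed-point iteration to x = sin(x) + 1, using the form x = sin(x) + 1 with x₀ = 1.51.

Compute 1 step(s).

Equation: x = sin(x) + 1
Fixed-point form: x = sin(x) + 1
x₀ = 1.51

x_1 = g(1.510000) = 1.998152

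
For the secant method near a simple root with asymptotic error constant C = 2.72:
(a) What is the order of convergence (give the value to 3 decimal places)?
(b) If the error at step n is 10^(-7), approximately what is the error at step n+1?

(a) Secant method has superlinear convergence with order φ = (1+√5)/2 ≈ 1.618.
    This means |e_{n+1}| ≈ C|e_n|^1.618.

(b) With |e_n| = 10^(-7) and C = 2.72:
    |e_{n+1}| ≈ 2.72 × (10^(-7))^1.618 = 2.72 × 10^(-11.33)

(a) ≈ 1.618 (golden ratio); (b) |e_{n+1}| ≈ 1.283e-11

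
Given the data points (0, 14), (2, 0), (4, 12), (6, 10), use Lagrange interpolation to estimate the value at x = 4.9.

Lagrange interpolation formula:
P(x) = Σ yᵢ × Lᵢ(x)
where Lᵢ(x) = Π_{j≠i} (x - xⱼ)/(xᵢ - xⱼ)

L_0(4.9) = (4.9 - 2)/(0 - 2) × (4.9 - 4)/(0 - 4) × (4.9 - 6)/(0 - 6) = 0.059813
L_1(4.9) = (4.9 - 0)/(2 - 0) × (4.9 - 4)/(2 - 4) × (4.9 - 6)/(2 - 6) = -0.303188
L_2(4.9) = (4.9 - 0)/(4 - 0) × (4.9 - 2)/(4 - 2) × (4.9 - 6)/(4 - 6) = 0.976937
L_3(4.9) = (4.9 - 0)/(6 - 0) × (4.9 - 2)/(6 - 2) × (4.9 - 4)/(6 - 4) = 0.266438

P(4.9) = 14×L_0(4.9) + 0×L_1(4.9) + 12×L_2(4.9) + 10×L_3(4.9)
P(4.9) = 15.225000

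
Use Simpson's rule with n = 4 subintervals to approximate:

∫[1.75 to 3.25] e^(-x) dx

f(x) = e^(-x)
a = 1.75, b = 3.25, n = 4
h = (b - a)/n = 0.375000

Simpson's rule: (h/3)[f(x₀) + 4f(x₁) + 2f(x₂) + ... + f(xₙ)]

x_0 = 1.7500, f(x_0) = 0.173774, coefficient = 1
x_1 = 2.1250, f(x_1) = 0.119433, coefficient = 4
x_2 = 2.5000, f(x_2) = 0.082085, coefficient = 2
x_3 = 2.8750, f(x_3) = 0.056416, coefficient = 4
x_4 = 3.2500, f(x_4) = 0.038774, coefficient = 1

I ≈ (0.375000/3) × 1.080115 = 0.135014
Exact value: 0.135000
Error: 0.000015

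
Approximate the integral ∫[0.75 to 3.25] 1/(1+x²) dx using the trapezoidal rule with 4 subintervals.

f(x) = 1/(1+x²)
a = 0.75, b = 3.25, n = 4
h = (b - a)/n = 0.625000

Trapezoidal rule: (h/2)[f(x₀) + 2f(x₁) + 2f(x₂) + ... + f(xₙ)]

x_0 = 0.7500, f(x_0) = 0.640000, coefficient = 1
x_1 = 1.3750, f(x_1) = 0.345946, coefficient = 2
x_2 = 2.0000, f(x_2) = 0.200000, coefficient = 2
x_3 = 2.6250, f(x_3) = 0.126733, coefficient = 2
x_4 = 3.2500, f(x_4) = 0.086486, coefficient = 1

I ≈ (0.625000/2) × 2.071844 = 0.647451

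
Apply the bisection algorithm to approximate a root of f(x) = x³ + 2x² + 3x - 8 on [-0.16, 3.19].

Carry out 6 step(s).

f(x) = x³ + 2x² + 3x - 8
Initial interval: [-0.16, 3.19]

Iteration 1:
  c_1 = (-0.160000 + 3.190000)/2 = 1.515000
  f(c_1) = f(1.515000) = 4.612716
  f(a) × f(c) < 0, new interval: [-0.160000, 1.515000]
Iteration 2:
  c_2 = (-0.160000 + 1.515000)/2 = 0.677500
  f(c_2) = f(0.677500) = -4.738511
  f(a) × f(c) ≥ 0, new interval: [0.677500, 1.515000]
Iteration 3:
  c_3 = (0.677500 + 1.515000)/2 = 1.096250
  f(c_3) = f(1.096250) = -0.990288
  f(a) × f(c) ≥ 0, new interval: [1.096250, 1.515000]
Iteration 4:
  c_4 = (1.096250 + 1.515000)/2 = 1.305625
  f(c_4) = f(1.305625) = 1.551831
  f(a) × f(c) < 0, new interval: [1.096250, 1.305625]
Iteration 5:
  c_5 = (1.096250 + 1.305625)/2 = 1.200937
  f(c_5) = f(1.200937) = 0.219367
  f(a) × f(c) < 0, new interval: [1.096250, 1.200937]
Iteration 6:
  c_6 = (1.096250 + 1.200937)/2 = 1.148594
  f(c_6) = f(1.148594) = -0.400381
  f(a) × f(c) ≥ 0, new interval: [1.148594, 1.200937]

After 6 iteration(s), the approximation is c_6 = 1.148594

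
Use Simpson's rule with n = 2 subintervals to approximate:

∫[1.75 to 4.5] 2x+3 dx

f(x) = 2x+3
a = 1.75, b = 4.5, n = 2
h = (b - a)/n = 1.375000

Simpson's rule: (h/3)[f(x₀) + 4f(x₁) + 2f(x₂) + ... + f(xₙ)]

x_0 = 1.7500, f(x_0) = 6.500000, coefficient = 1
x_1 = 3.1250, f(x_1) = 9.250000, coefficient = 4
x_2 = 4.5000, f(x_2) = 12.000000, coefficient = 1

I ≈ (1.375000/3) × 55.500000 = 25.437500
Exact value: 25.437500
Error: 0.000000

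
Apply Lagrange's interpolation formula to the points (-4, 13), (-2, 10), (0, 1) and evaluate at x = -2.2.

Lagrange interpolation formula:
P(x) = Σ yᵢ × Lᵢ(x)
where Lᵢ(x) = Π_{j≠i} (x - xⱼ)/(xᵢ - xⱼ)

L_0(-2.2) = (-2.2 - (-2))/(-4 - (-2)) × (-2.2 - 0)/(-4 - 0) = 0.055000
L_1(-2.2) = (-2.2 - (-4))/(-2 - (-4)) × (-2.2 - 0)/(-2 - 0) = 0.990000
L_2(-2.2) = (-2.2 - (-4))/(0 - (-4)) × (-2.2 - (-2))/(0 - (-2)) = -0.045000

P(-2.2) = 13×L_0(-2.2) + 10×L_1(-2.2) + 1×L_2(-2.2)
P(-2.2) = 10.570000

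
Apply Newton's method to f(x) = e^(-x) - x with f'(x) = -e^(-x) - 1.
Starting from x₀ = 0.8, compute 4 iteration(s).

f(x) = e^(-x) - x
f'(x) = -e^(-x) - 1
x₀ = 0.8

Newton-Raphson formula: x_{n+1} = x_n - f(x_n)/f'(x_n)

Iteration 1:
  f(0.800000) = -0.350671
  f'(0.800000) = -1.449329
  x_1 = 0.800000 - (-0.350671)/(-1.449329) = 0.558046
Iteration 2:
  f(0.558046) = 0.014280
  f'(0.558046) = -1.572326
  x_2 = 0.558046 - 0.014280/(-1.572326) = 0.567128
Iteration 3:
  f(0.567128) = 0.000024
  f'(0.567128) = -1.567152
  x_3 = 0.567128 - 0.000024/(-1.567152) = 0.567143
Iteration 4:
  f(0.567143) = 0.000000
  f'(0.567143) = -1.567143
  x_4 = 0.567143 - 0.000000/(-1.567143) = 0.567143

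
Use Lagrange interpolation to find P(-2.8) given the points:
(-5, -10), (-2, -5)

Lagrange interpolation formula:
P(x) = Σ yᵢ × Lᵢ(x)
where Lᵢ(x) = Π_{j≠i} (x - xⱼ)/(xᵢ - xⱼ)

L_0(-2.8) = (-2.8 - (-2))/(-5 - (-2)) = 0.266667
L_1(-2.8) = (-2.8 - (-5))/(-2 - (-5)) = 0.733333

P(-2.8) = (-10)×L_0(-2.8) + (-5)×L_1(-2.8)
P(-2.8) = -6.333333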